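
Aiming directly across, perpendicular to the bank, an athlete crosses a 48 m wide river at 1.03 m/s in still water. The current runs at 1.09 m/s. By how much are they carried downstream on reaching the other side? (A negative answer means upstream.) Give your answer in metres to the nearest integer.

51 m

Perpendicular speed = 1.030 m/s; crossing time = 48 / 1.030 = 46.602 s.
Net downstream speed = 1.090 m/s.
Drift = 1.090 × 46.602 = 50.796 m (downstream).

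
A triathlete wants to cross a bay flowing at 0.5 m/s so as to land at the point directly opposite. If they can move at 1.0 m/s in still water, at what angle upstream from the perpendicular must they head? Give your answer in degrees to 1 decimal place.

To cancel the current, the upstream component of the triathlete's velocity must equal the flow: 1.0 sin θ = 0.5.
sin θ = 0.5 / 1.0 = 0.5000.
θ = arcsin(0.5000) = 30.000°.

30.0°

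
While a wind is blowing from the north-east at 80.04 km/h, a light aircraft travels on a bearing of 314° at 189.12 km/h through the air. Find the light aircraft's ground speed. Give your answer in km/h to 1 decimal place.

206.6 km/h

Taking east as x and north as y: velocity relative to the air = (-136.042, 131.374) km/h; the air relative to ground = (-56.597, -56.597) km/h.
Velocity relative to ground = (-136.042, 131.374) + (-56.597, -56.597) = (-192.638, 74.777) km/h.
Speed = |(-192.638, 74.777)| = 206.643 km/h.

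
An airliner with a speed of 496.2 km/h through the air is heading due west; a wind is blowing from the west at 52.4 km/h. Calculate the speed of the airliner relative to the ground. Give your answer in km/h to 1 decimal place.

443.8 km/h

Taking east as x and north as y: velocity relative to the air = (-496.200, 0.000) km/h; the air relative to ground = (52.400, 0.000) km/h.
Velocity relative to ground = (-496.200, 0.000) + (52.400, 0.000) = (-443.800, 0.000) km/h.
Speed = |(-443.800, 0.000)| = 443.800 km/h.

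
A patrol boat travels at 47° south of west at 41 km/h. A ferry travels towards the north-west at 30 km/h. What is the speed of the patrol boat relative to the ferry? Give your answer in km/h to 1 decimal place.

51.6 km/h

Taking east as x and north as y: patrol boat velocity = (-27.962, -29.986) km/h; ferry velocity = (-21.213, 21.213) km/h.
Velocity of patrol boat relative to ferry = (-27.962, -29.986) − (-21.213, 21.213) = (-6.749, -51.199) km/h.
Magnitude = |(-6.749, -51.199)| = 51.642 km/h.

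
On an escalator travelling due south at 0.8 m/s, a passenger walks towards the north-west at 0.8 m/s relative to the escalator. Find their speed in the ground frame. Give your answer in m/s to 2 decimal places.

Taking east as x and north as y: escalator velocity = (0.000, -0.800) m/s; passenger velocity relative to escalator = (-0.566, 0.566) m/s.
Velocity relative to ground = (0.000, -0.800) + (-0.566, 0.566) = (-0.566, -0.234) m/s.
Speed = |(-0.566, -0.234)| = 0.612 m/s.

0.61 m/s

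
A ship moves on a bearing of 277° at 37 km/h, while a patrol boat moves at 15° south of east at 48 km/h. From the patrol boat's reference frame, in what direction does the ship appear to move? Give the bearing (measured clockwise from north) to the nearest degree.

Taking east as x and north as y: ship velocity = (-36.724, 4.509) km/h; patrol boat velocity = (46.364, -12.423) km/h.
Velocity of ship relative to patrol boat = (-36.724, 4.509) − (46.364, -12.423) = (-83.089, 16.932) km/h.
Bearing = atan2(-83.09, 16.93) = 281.52° clockwise from north.

282°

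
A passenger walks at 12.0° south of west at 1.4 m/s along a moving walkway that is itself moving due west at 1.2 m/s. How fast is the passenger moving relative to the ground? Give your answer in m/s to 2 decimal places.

2.59 m/s

Taking east as x and north as y: moving walkway velocity = (-1.200, 0.000) m/s; passenger velocity relative to moving walkway = (-1.369, -0.291) m/s.
Velocity relative to ground = (-1.200, 0.000) + (-1.369, -0.291) = (-2.569, -0.291) m/s.
Speed = |(-2.569, -0.291)| = 2.586 m/s.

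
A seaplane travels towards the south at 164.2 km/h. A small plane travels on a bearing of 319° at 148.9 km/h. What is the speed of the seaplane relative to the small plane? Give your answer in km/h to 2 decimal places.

293.32 km/h

Taking east as x and north as y: seaplane velocity = (0.000, -164.200) km/h; small plane velocity = (-97.687, 112.376) km/h.
Velocity of seaplane relative to small plane = (0.000, -164.200) − (-97.687, 112.376) = (97.687, -276.576) km/h.
Magnitude = |(97.687, -276.576)| = 293.321 km/h.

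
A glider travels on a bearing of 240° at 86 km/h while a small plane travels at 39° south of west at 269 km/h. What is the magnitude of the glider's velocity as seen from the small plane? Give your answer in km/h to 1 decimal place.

Taking east as x and north as y: glider velocity = (-74.478, -43.000) km/h; small plane velocity = (-209.052, -169.287) km/h.
Velocity of glider relative to small plane = (-74.478, -43.000) − (-209.052, -169.287) = (134.574, 126.287) km/h.
Magnitude = |(134.574, 126.287)| = 184.550 km/h.

184.5 km/h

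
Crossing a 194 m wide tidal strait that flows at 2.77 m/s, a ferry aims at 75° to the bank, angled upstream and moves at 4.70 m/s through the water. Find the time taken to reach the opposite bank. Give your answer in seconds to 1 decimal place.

The component of the ferry's velocity perpendicular to the bank is 4.70 × sin 75° = 4.540 m/s.
The current is parallel to the bank, so it does not affect the crossing time.
Time = 194 / 4.540 = 42.733 s.

42.7 s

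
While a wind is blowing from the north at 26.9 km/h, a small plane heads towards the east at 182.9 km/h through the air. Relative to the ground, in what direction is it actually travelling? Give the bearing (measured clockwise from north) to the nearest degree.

098°

Taking east as x and north as y: velocity relative to the air = (182.900, 0.000) km/h; the air relative to ground = (0.000, -26.900) km/h.
Velocity relative to ground = (182.900, 0.000) + (0.000, -26.900) = (182.900, -26.900) km/h.
Bearing = atan2(182.90, -26.90) = 98.37° clockwise from north.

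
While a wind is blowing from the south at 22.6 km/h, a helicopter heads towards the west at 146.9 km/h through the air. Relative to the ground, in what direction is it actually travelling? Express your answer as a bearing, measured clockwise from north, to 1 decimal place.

278.7°

Taking east as x and north as y: velocity relative to the air = (-146.900, 0.000) km/h; the air relative to ground = (0.000, 22.600) km/h.
Velocity relative to ground = (-146.900, 0.000) + (0.000, 22.600) = (-146.900, 22.600) km/h.
Bearing = atan2(-146.90, 22.60) = 278.75° clockwise from north.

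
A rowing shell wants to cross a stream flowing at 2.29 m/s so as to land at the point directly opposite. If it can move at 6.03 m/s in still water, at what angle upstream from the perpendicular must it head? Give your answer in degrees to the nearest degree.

To cancel the current, the upstream component of the rowing shell's velocity must equal the flow: 6.03 sin θ = 2.29.
sin θ = 2.29 / 6.03 = 0.3798.
θ = arcsin(0.3798) = 22.319°.

22°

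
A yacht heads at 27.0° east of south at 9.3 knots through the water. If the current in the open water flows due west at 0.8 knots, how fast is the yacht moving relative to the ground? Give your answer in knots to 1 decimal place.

Taking east as x and north as y: velocity relative to the water = (4.222, -8.286) knots; the water relative to ground = (-0.800, 0.000) knots.
Velocity relative to ground = (4.222, -8.286) + (-0.800, 0.000) = (3.422, -8.286) knots.
Speed = |(3.422, -8.286)| = 8.965 knots.

9.0 knots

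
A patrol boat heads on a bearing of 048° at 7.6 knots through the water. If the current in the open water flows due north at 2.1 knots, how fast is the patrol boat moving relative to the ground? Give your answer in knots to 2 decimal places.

Taking east as x and north as y: velocity relative to the water = (5.648, 5.085) knots; the water relative to ground = (0.000, 2.100) knots.
Velocity relative to ground = (5.648, 5.085) + (0.000, 2.100) = (5.648, 7.185) knots.
Speed = |(5.648, 7.185)| = 9.139 knots.

9.14 knots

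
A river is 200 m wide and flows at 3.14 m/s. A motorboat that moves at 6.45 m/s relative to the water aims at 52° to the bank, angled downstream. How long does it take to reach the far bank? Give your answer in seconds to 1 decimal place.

39.3 s

The component of the motorboat's velocity perpendicular to the bank is 6.45 × sin 52° = 5.083 m/s.
Only the cross-stream component determines the crossing time; the current contributes nothing perpendicular to the bank.
Time = 200 / 5.083 = 39.349 s.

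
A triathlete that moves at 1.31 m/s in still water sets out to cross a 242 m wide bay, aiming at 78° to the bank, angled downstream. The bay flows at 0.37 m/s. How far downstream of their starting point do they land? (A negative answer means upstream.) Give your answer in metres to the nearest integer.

Perpendicular speed = 1.281 m/s; crossing time = 242 / 1.281 = 188.860 s.
Net downstream speed = 0.642 m/s.
Drift = 0.642 × 188.860 = 121.317 m (downstream).

121 m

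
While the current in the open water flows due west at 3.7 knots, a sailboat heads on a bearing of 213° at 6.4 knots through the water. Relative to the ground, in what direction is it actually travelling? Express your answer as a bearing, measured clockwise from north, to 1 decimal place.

Taking east as x and north as y: velocity relative to the water = (-3.486, -5.367) knots; the water relative to ground = (-3.700, 0.000) knots.
Velocity relative to ground = (-3.486, -5.367) + (-3.700, 0.000) = (-7.186, -5.367) knots.
Bearing = atan2(-7.19, -5.37) = 233.24° clockwise from north.

233.2°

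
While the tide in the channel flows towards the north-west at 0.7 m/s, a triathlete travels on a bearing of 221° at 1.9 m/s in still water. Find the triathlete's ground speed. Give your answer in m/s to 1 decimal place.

Taking east as x and north as y: velocity relative to the water = (-1.247, -1.434) m/s; the water relative to ground = (-0.495, 0.495) m/s.
Velocity relative to ground = (-1.247, -1.434) + (-0.495, 0.495) = (-1.741, -0.939) m/s.
Speed = |(-1.741, -0.939)| = 1.978 m/s.

2.0 m/s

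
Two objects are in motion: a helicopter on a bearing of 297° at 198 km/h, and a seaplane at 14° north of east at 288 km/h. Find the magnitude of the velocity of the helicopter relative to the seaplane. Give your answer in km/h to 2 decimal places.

Taking east as x and north as y: helicopter velocity = (-176.419, 89.890) km/h; seaplane velocity = (279.445, 69.674) km/h.
Velocity of helicopter relative to seaplane = (-176.419, 89.890) − (279.445, 69.674) = (-455.864, 20.217) km/h.
Magnitude = |(-455.864, 20.217)| = 456.313 km/h.

456.31 km/h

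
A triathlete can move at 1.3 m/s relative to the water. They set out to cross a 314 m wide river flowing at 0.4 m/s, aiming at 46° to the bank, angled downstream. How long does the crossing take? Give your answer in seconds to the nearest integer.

The component of the triathlete's velocity perpendicular to the bank is 1.3 × sin 46° = 0.935 m/s.
The flow acts along the bank and has no component across it.
Time = 314 / 0.935 = 335.778 s.

336 s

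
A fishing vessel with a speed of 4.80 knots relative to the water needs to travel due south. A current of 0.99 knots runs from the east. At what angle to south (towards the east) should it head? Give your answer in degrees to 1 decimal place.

11.9°

The current pushes perpendicular to the desired track; the heading must have a component into the current equal to 0.99 knots: 4.80 sin θ = 0.99.
sin θ = 0.2063, so θ = 11.903°.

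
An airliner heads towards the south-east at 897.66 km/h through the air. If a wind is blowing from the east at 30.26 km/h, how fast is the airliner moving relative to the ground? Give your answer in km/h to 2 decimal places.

Taking east as x and north as y: velocity relative to the air = (634.741, -634.741) km/h; the air relative to ground = (-30.260, 0.000) km/h.
Velocity relative to ground = (634.741, -634.741) + (-30.260, 0.000) = (604.481, -634.741) km/h.
Speed = |(604.481, -634.741)| = 876.524 km/h.

876.52 km/h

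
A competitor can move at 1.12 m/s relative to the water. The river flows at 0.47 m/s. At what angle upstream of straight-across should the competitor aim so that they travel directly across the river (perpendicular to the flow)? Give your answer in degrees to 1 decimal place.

To cancel the current, the upstream component of the competitor's velocity must equal the flow: 1.12 sin θ = 0.47.
sin θ = 0.47 / 1.12 = 0.4196.
θ = arcsin(0.4196) = 24.812°.

24.8°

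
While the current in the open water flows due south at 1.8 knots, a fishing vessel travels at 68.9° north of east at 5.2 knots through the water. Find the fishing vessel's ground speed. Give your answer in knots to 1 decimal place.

3.6 knots

Taking east as x and north as y: velocity relative to the water = (1.872, 4.851) knots; the water relative to ground = (0.000, -1.800) knots.
Velocity relative to ground = (1.872, 4.851) + (0.000, -1.800) = (1.872, 3.051) knots.
Speed = |(1.872, 3.051)| = 3.580 knots.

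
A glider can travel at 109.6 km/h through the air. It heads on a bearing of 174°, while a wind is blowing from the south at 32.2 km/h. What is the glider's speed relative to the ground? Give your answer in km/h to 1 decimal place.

77.6 km/h

Taking east as x and north as y: velocity relative to the air = (11.456, -109.000) km/h; the air relative to ground = (0.000, 32.200) km/h.
Velocity relative to ground = (11.456, -109.000) + (0.000, 32.200) = (11.456, -76.800) km/h.
Speed = |(11.456, -76.800)| = 77.649 km/h.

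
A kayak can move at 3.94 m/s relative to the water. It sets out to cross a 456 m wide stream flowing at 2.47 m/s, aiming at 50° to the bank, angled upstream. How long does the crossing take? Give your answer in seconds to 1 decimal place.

151.1 s

The component of the kayak's velocity perpendicular to the bank is 3.94 × sin 50° = 3.018 m/s.
Only the cross-stream component determines the crossing time; the current contributes nothing perpendicular to the bank.
Time = 456 / 3.018 = 151.083 s.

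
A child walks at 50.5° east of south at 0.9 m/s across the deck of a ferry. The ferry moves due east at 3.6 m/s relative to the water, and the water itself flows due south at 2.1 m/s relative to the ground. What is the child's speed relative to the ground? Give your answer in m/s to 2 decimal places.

5.06 m/s

In east/north components (m/s): child relative to ferry = (0.694, -0.572); ferry relative to water = (3.600, 0.000); water relative to ground = (0.000, -2.100).
Sum = (4.294, -2.672) m/s.
Speed = |(4.294, -2.672)| = 5.058 m/s.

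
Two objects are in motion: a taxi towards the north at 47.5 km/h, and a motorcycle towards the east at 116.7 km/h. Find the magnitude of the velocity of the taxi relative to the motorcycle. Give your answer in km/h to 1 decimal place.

Taking east as x and north as y: taxi velocity = (0.000, 47.500) km/h; motorcycle velocity = (116.700, 0.000) km/h.
Velocity of taxi relative to motorcycle = (0.000, 47.500) − (116.700, 0.000) = (-116.700, 47.500) km/h.
Magnitude = |(-116.700, 47.500)| = 125.997 km/h.

126.0 km/h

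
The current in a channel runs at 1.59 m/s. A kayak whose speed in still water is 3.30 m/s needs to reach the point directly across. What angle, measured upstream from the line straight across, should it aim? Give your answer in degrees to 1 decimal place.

28.8°

To cancel the current, the upstream component of the kayak's velocity must equal the flow: 3.30 sin θ = 1.59.
sin θ = 1.59 / 3.30 = 0.4818.
θ = arcsin(0.4818) = 28.804°.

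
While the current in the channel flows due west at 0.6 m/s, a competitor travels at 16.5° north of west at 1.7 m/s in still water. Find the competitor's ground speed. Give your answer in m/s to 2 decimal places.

2.28 m/s

Taking east as x and north as y: velocity relative to the water = (-1.630, 0.483) m/s; the water relative to ground = (-0.600, 0.000) m/s.
Velocity relative to ground = (-1.630, 0.483) + (-0.600, 0.000) = (-2.230, 0.483) m/s.
Speed = |(-2.230, 0.483)| = 2.282 m/s.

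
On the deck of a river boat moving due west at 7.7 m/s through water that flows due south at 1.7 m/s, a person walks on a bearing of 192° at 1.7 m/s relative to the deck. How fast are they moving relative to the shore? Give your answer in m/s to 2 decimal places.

In east/north components (m/s): person relative to river boat = (-0.353, -1.663); river boat relative to water = (-7.700, 0.000); water relative to ground = (0.000, -1.700).
Sum = (-8.053, -3.363) m/s.
Speed = |(-8.053, -3.363)| = 8.727 m/s.

8.73 m/s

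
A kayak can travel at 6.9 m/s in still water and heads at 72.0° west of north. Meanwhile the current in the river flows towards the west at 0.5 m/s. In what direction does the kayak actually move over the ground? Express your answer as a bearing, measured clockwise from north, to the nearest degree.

287°

Taking east as x and north as y: velocity relative to the water = (-6.562, 2.132) m/s; the water relative to ground = (-0.500, 0.000) m/s.
Velocity relative to ground = (-6.562, 2.132) + (-0.500, 0.000) = (-7.062, 2.132) m/s.
Bearing = atan2(-7.06, 2.13) = 286.80° clockwise from north.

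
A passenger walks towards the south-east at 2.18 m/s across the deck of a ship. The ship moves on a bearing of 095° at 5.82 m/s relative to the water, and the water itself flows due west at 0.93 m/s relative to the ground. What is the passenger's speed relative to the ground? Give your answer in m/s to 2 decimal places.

In east/north components (m/s): passenger relative to ship = (1.541, -1.541); ship relative to water = (5.798, -0.507); water relative to ground = (-0.930, 0.000).
Sum = (6.409, -2.049) m/s.
Speed = |(6.409, -2.049)| = 6.729 m/s.

6.73 m/s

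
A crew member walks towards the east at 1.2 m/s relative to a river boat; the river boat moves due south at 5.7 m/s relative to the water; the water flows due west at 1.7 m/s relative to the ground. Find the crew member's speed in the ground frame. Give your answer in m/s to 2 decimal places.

In east/north components (m/s): crew member relative to river boat = (1.200, 0.000); river boat relative to water = (0.000, -5.700); water relative to ground = (-1.700, 0.000).
Sum = (-0.500, -5.700) m/s.
Speed = |(-0.500, -5.700)| = 5.722 m/s.

5.72 m/s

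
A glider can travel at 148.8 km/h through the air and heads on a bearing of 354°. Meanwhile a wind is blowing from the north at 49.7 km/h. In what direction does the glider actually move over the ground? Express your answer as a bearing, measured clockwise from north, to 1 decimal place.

351.0°

Taking east as x and north as y: velocity relative to the air = (-15.554, 147.985) km/h; the air relative to ground = (0.000, -49.700) km/h.
Velocity relative to ground = (-15.554, 147.985) + (0.000, -49.700) = (-15.554, 98.285) km/h.
Bearing = atan2(-15.55, 98.28) = 351.01° clockwise from north.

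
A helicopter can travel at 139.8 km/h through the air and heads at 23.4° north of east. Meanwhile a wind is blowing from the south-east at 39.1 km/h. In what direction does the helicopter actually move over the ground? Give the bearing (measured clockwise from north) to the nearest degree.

050°

Taking east as x and north as y: velocity relative to the air = (128.302, 55.521) km/h; the air relative to ground = (-27.648, 27.648) km/h.
Velocity relative to ground = (128.302, 55.521) + (-27.648, 27.648) = (100.654, 83.169) km/h.
Bearing = atan2(100.65, 83.17) = 50.43° clockwise from north.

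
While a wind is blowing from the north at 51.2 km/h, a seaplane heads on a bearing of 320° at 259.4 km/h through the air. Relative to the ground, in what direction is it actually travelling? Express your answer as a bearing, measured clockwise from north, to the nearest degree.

Taking east as x and north as y: velocity relative to the air = (-166.739, 198.712) km/h; the air relative to ground = (0.000, -51.200) km/h.
Velocity relative to ground = (-166.739, 198.712) + (0.000, -51.200) = (-166.739, 147.512) km/h.
Bearing = atan2(-166.74, 147.51) = 311.50° clockwise from north.

311°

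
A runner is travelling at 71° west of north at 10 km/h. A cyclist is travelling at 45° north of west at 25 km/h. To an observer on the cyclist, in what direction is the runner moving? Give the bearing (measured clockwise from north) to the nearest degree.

150°

Taking east as x and north as y: runner velocity = (-9.455, 3.256) km/h; cyclist velocity = (-17.678, 17.678) km/h.
Velocity of runner relative to cyclist = (-9.455, 3.256) − (-17.678, 17.678) = (8.222, -14.422) km/h.
Bearing = atan2(8.22, -14.42) = 150.31° clockwise from north.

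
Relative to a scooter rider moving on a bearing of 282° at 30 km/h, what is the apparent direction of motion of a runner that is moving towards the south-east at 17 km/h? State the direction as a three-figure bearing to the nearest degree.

Taking east as x and north as y: runner velocity = (12.021, -12.021) km/h; scooter rider velocity = (-29.344, 6.237) km/h.
Velocity of runner relative to scooter rider = (12.021, -12.021) − (-29.344, 6.237) = (41.365, -18.258) km/h.
Bearing = atan2(41.37, -18.26) = 113.82° clockwise from north.

114°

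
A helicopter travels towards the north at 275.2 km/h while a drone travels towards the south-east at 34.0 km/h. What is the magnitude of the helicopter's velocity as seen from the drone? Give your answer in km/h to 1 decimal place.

300.2 km/h

Taking east as x and north as y: helicopter velocity = (0.000, 275.200) km/h; drone velocity = (24.042, -24.042) km/h.
Velocity of helicopter relative to drone = (0.000, 275.200) − (24.042, -24.042) = (-24.042, 299.242) km/h.
Magnitude = |(-24.042, 299.242)| = 300.206 km/h.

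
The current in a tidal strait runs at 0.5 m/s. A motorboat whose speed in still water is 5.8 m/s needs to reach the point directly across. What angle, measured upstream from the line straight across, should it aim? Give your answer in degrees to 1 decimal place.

To cancel the current, the upstream component of the motorboat's velocity must equal the flow: 5.8 sin θ = 0.5.
sin θ = 0.5 / 5.8 = 0.0862.
θ = arcsin(0.0862) = 4.945°.

4.9°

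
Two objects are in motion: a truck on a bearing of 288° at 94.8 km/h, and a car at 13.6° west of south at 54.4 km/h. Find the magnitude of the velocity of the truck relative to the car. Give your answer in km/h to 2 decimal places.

Taking east as x and north as y: truck velocity = (-90.160, 29.295) km/h; car velocity = (-12.792, -52.875) km/h.
Velocity of truck relative to car = (-90.160, 29.295) − (-12.792, -52.875) = (-77.368, 82.169) km/h.
Magnitude = |(-77.368, 82.169)| = 112.861 km/h.

112.86 km/h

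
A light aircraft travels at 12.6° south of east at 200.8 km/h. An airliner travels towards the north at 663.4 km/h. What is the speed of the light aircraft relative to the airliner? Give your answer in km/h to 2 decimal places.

733.85 km/h

Taking east as x and north as y: light aircraft velocity = (195.964, -43.803) km/h; airliner velocity = (0.000, 663.400) km/h.
Velocity of light aircraft relative to airliner = (195.964, -43.803) − (0.000, 663.400) = (195.964, -707.203) km/h.
Magnitude = |(195.964, -707.203)| = 733.852 km/h.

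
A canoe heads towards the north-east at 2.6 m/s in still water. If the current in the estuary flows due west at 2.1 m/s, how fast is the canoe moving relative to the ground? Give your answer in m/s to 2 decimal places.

Taking east as x and north as y: velocity relative to the water = (1.838, 1.838) m/s; the water relative to ground = (-2.100, 0.000) m/s.
Velocity relative to ground = (1.838, 1.838) + (-2.100, 0.000) = (-0.262, 1.838) m/s.
Speed = |(-0.262, 1.838)| = 1.857 m/s.

1.86 m/s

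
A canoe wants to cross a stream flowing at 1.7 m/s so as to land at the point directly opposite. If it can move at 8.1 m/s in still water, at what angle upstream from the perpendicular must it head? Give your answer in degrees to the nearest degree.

12°

To cancel the current, the upstream component of the canoe's velocity must equal the flow: 8.1 sin θ = 1.7.
sin θ = 1.7 / 8.1 = 0.2099.
θ = arcsin(0.2099) = 12.115°.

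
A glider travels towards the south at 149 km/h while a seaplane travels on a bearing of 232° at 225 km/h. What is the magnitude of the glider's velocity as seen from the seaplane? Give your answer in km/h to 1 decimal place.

Taking east as x and north as y: glider velocity = (0.000, -149.000) km/h; seaplane velocity = (-177.302, -138.524) km/h.
Velocity of glider relative to seaplane = (0.000, -149.000) − (-177.302, -138.524) = (177.302, -10.476) km/h.
Magnitude = |(177.302, -10.476)| = 177.612 km/h.

177.6 km/h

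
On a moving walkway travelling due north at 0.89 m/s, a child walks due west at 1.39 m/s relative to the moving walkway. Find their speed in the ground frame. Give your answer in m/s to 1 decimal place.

1.7 m/s

Taking east as x and north as y: moving walkway velocity = (0.000, 0.890) m/s; child velocity relative to moving walkway = (-1.390, 0.000) m/s.
Velocity relative to ground = (0.000, 0.890) + (-1.390, 0.000) = (-1.390, 0.890) m/s.
Speed = |(-1.390, 0.890)| = 1.651 m/s.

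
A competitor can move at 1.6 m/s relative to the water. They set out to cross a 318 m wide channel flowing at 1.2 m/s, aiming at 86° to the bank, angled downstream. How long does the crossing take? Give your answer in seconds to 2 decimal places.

199.24 s

The component of the competitor's velocity perpendicular to the bank is 1.6 × sin 86° = 1.596 m/s.
The current is parallel to the bank, so it does not affect the crossing time.
Time = 318 / 1.596 = 199.235 s.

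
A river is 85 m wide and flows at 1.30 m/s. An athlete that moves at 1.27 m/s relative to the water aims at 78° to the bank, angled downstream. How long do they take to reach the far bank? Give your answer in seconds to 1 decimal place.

The component of the athlete's velocity perpendicular to the bank is 1.27 × sin 78° = 1.242 m/s.
The current is parallel to the bank, so it does not affect the crossing time.
Time = 85 / 1.242 = 68.424 s.

68.4 s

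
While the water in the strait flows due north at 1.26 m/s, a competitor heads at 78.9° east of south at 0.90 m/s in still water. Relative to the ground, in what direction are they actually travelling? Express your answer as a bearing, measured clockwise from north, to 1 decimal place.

Taking east as x and north as y: velocity relative to the water = (0.883, -0.173) m/s; the water relative to ground = (0.000, 1.260) m/s.
Velocity relative to ground = (0.883, -0.173) + (0.000, 1.260) = (0.883, 1.087) m/s.
Bearing = atan2(0.88, 1.09) = 39.10° clockwise from north.

039.1°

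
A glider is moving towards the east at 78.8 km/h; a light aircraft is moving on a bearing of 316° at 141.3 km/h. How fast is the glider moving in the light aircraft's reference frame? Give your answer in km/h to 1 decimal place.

Taking east as x and north as y: glider velocity = (78.800, 0.000) km/h; light aircraft velocity = (-98.155, 101.643) km/h.
Velocity of glider relative to light aircraft = (78.800, 0.000) − (-98.155, 101.643) = (176.955, -101.643) km/h.
Magnitude = |(176.955, -101.643)| = 204.070 km/h.

204.1 km/h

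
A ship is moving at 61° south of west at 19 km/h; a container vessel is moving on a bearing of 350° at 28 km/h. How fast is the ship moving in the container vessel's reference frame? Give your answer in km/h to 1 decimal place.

44.4 km/h

Taking east as x and north as y: ship velocity = (-9.211, -16.618) km/h; container vessel velocity = (-4.862, 27.575) km/h.
Velocity of ship relative to container vessel = (-9.211, -16.618) − (-4.862, 27.575) = (-4.349, -44.192) km/h.
Magnitude = |(-4.349, -44.192)| = 44.406 km/h.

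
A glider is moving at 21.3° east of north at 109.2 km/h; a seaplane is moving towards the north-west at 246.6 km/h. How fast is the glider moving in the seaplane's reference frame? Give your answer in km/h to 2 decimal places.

226.03 km/h

Taking east as x and north as y: glider velocity = (39.667, 101.741) km/h; seaplane velocity = (-174.373, 174.373) km/h.
Velocity of glider relative to seaplane = (39.667, 101.741) − (-174.373, 174.373) = (214.040, -72.632) km/h.
Magnitude = |(214.040, -72.632)| = 226.027 km/h.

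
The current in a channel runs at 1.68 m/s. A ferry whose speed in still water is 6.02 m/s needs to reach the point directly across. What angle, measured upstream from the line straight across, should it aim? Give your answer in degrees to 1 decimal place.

To cancel the current, the upstream component of the ferry's velocity must equal the flow: 6.02 sin θ = 1.68.
sin θ = 1.68 / 6.02 = 0.2791.
θ = arcsin(0.2791) = 16.205°.

16.2°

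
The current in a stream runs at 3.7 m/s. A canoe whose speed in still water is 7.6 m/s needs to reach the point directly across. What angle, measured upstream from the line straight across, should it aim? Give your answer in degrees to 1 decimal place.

To cancel the current, the upstream component of the canoe's velocity must equal the flow: 7.6 sin θ = 3.7.
sin θ = 3.7 / 7.6 = 0.4868.
θ = arcsin(0.4868) = 29.133°.

29.1°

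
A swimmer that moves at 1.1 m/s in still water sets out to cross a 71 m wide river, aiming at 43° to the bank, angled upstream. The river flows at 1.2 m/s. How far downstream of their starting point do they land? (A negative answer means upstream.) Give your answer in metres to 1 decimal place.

37.4 m

Perpendicular speed = 0.750 m/s; crossing time = 71 / 0.750 = 94.642 s.
Net downstream speed = 0.396 m/s.
Drift = 0.396 × 94.642 = 37.432 m (downstream).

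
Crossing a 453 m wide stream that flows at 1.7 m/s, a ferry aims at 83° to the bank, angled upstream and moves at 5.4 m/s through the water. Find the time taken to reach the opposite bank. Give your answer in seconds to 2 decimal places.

84.52 s

The component of the ferry's velocity perpendicular to the bank is 5.4 × sin 83° = 5.360 m/s.
Only the cross-stream component determines the crossing time; the current contributes nothing perpendicular to the bank.
Time = 453 / 5.360 = 84.519 s.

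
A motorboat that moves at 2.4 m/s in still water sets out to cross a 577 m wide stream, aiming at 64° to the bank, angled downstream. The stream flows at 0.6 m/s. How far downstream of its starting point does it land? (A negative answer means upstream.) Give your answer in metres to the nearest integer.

442 m

Perpendicular speed = 2.157 m/s; crossing time = 577 / 2.157 = 267.488 s.
Net downstream speed = 1.652 m/s.
Drift = 1.652 × 267.488 = 441.915 m (downstream).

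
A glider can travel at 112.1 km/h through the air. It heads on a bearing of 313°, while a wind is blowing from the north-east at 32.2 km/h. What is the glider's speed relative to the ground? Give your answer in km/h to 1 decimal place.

117.7 km/h

Taking east as x and north as y: velocity relative to the air = (-81.985, 76.452) km/h; the air relative to ground = (-22.769, -22.769) km/h.
Velocity relative to ground = (-81.985, 76.452) + (-22.769, -22.769) = (-104.754, 53.683) km/h.
Speed = |(-104.754, 53.683)| = 117.708 km/h.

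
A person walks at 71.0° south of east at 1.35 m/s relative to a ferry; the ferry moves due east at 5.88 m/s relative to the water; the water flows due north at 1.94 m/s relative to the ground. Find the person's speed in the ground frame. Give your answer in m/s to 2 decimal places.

In east/north components (m/s): person relative to ferry = (0.440, -1.276); ferry relative to water = (5.880, 0.000); water relative to ground = (0.000, 1.940).
Sum = (6.320, 0.664) m/s.
Speed = |(6.320, 0.664)| = 6.354 m/s.

6.35 m/s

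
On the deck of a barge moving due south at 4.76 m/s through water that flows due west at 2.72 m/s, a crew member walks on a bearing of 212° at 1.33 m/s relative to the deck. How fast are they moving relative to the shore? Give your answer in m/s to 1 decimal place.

6.8 m/s

In east/north components (m/s): crew member relative to barge = (-0.705, -1.128); barge relative to water = (0.000, -4.760); water relative to ground = (-2.720, 0.000).
Sum = (-3.425, -5.888) m/s.
Speed = |(-3.425, -5.888)| = 6.812 m/s.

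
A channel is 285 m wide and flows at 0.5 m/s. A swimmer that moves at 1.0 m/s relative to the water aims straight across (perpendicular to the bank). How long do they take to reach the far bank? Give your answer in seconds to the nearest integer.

285 s

The component of the swimmer's velocity perpendicular to the bank is 1.0 m/s.
Only the cross-stream component determines the crossing time; the current contributes nothing perpendicular to the bank.
Time = 285 / 1.000 = 285.000 s.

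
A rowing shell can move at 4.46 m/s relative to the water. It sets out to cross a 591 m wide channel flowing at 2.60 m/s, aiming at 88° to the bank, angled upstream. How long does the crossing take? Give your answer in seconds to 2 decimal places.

The component of the rowing shell's velocity perpendicular to the bank is 4.46 × sin 88° = 4.457 m/s.
The current is parallel to the bank, so it does not affect the crossing time.
Time = 591 / 4.457 = 132.592 s.

132.59 s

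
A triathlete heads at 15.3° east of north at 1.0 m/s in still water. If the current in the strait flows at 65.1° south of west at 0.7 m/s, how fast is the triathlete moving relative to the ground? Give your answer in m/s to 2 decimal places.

0.33 m/s

Taking east as x and north as y: velocity relative to the water = (0.264, 0.965) m/s; the water relative to ground = (-0.295, -0.635) m/s.
Velocity relative to ground = (0.264, 0.965) + (-0.295, -0.635) = (-0.031, 0.330) m/s.
Speed = |(-0.031, 0.330)| = 0.331 m/s.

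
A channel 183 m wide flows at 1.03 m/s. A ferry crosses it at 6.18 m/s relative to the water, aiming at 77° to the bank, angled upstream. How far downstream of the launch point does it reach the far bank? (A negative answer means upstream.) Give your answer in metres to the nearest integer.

-11 m

Perpendicular speed = 6.022 m/s; crossing time = 183 / 6.022 = 30.391 s.
Net downstream speed = -0.360 m/s.
Drift = -0.360 × 30.391 = -10.947 m (upstream).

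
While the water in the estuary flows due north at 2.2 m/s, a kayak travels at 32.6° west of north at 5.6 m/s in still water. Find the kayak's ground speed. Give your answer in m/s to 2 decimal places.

7.55 m/s

Taking east as x and north as y: velocity relative to the water = (-3.017, 4.718) m/s; the water relative to ground = (0.000, 2.200) m/s.
Velocity relative to ground = (-3.017, 4.718) + (0.000, 2.200) = (-3.017, 6.918) m/s.
Speed = |(-3.017, 6.918)| = 7.547 m/s.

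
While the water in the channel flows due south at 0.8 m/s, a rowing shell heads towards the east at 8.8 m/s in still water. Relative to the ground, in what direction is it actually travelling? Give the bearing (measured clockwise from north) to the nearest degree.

095°

Taking east as x and north as y: velocity relative to the water = (8.800, 0.000) m/s; the water relative to ground = (0.000, -0.800) m/s.
Velocity relative to ground = (8.800, 0.000) + (0.000, -0.800) = (8.800, -0.800) m/s.
Bearing = atan2(8.80, -0.80) = 95.19° clockwise from north.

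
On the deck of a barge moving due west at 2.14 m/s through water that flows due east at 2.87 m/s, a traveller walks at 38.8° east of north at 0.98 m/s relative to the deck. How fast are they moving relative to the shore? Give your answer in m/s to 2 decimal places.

1.55 m/s

In east/north components (m/s): traveller relative to barge = (0.614, 0.764); barge relative to water = (-2.140, 0.000); water relative to ground = (2.870, 0.000).
Sum = (1.344, 0.764) m/s.
Speed = |(1.344, 0.764)| = 1.546 m/s.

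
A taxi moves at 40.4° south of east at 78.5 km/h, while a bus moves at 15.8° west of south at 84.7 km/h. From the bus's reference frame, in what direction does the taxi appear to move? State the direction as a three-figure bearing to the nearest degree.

Taking east as x and north as y: taxi velocity = (59.781, -50.877) km/h; bus velocity = (-23.062, -81.500) km/h.
Velocity of taxi relative to bus = (59.781, -50.877) − (-23.062, -81.500) = (82.843, 30.622) km/h.
Bearing = atan2(82.84, 30.62) = 69.71° clockwise from north.

070°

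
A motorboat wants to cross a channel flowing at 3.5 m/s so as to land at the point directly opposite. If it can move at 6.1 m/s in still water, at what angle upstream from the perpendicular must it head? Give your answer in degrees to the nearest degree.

35°

To cancel the current, the upstream component of the motorboat's velocity must equal the flow: 6.1 sin θ = 3.5.
sin θ = 3.5 / 6.1 = 0.5738.
θ = arcsin(0.5738) = 35.014°.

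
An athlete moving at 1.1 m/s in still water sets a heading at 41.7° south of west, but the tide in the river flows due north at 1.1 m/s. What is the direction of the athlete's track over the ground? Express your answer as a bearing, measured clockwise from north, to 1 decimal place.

Taking east as x and north as y: velocity relative to the water = (-0.821, -0.732) m/s; the water relative to ground = (0.000, 1.100) m/s.
Velocity relative to ground = (-0.821, -0.732) + (0.000, 1.100) = (-0.821, 0.368) m/s.
Bearing = atan2(-0.82, 0.37) = 294.15° clockwise from north.

294.1°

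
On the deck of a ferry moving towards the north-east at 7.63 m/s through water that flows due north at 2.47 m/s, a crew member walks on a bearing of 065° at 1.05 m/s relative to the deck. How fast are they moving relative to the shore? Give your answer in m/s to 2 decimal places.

In east/north components (m/s): crew member relative to ferry = (0.952, 0.444); ferry relative to water = (5.395, 5.395); water relative to ground = (0.000, 2.470).
Sum = (6.347, 8.309) m/s.
Speed = |(6.347, 8.309)| = 10.456 m/s.

10.46 m/s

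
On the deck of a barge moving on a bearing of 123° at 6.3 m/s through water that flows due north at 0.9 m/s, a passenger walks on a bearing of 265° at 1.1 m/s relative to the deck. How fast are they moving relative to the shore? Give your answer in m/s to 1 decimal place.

4.9 m/s

In east/north components (m/s): passenger relative to barge = (-1.096, -0.096); barge relative to water = (5.284, -3.431); water relative to ground = (0.000, 0.900).
Sum = (4.188, -2.627) m/s.
Speed = |(4.188, -2.627)| = 4.944 m/s.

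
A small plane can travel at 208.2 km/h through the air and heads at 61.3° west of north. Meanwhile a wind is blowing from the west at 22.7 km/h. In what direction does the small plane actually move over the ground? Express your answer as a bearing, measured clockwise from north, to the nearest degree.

Taking east as x and north as y: velocity relative to the air = (-182.622, 99.983) km/h; the air relative to ground = (22.700, 0.000) km/h.
Velocity relative to ground = (-182.622, 99.983) + (22.700, 0.000) = (-159.922, 99.983) km/h.
Bearing = atan2(-159.92, 99.98) = 302.01° clockwise from north.

302°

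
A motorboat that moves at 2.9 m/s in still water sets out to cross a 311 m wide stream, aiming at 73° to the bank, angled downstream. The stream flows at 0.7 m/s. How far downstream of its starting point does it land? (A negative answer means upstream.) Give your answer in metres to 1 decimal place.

173.6 m

Perpendicular speed = 2.773 m/s; crossing time = 311 / 2.773 = 112.141 s.
Net downstream speed = 1.548 m/s.
Drift = 1.548 × 112.141 = 173.581 m (downstream).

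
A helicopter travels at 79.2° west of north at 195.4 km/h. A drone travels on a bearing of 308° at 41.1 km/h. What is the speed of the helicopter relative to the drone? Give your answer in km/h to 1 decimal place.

Taking east as x and north as y: helicopter velocity = (-191.939, 36.614) km/h; drone velocity = (-32.387, 25.304) km/h.
Velocity of helicopter relative to drone = (-191.939, 36.614) − (-32.387, 25.304) = (-159.552, 11.311) km/h.
Magnitude = |(-159.552, 11.311)| = 159.952 km/h.

160.0 km/h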